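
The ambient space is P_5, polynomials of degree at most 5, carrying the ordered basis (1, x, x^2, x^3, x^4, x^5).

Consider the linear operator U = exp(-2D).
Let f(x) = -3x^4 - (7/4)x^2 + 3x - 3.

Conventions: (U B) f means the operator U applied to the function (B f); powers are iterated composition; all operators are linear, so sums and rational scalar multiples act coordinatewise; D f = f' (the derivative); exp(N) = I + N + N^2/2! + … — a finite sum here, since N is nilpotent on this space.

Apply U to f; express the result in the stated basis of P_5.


order-1 term: 24x^3 + 7x - 6
order-2 term: -72x^2 - 7
order-3 term: 96x
order-4 term: -48
the series for exp(-2D) f terminates at order 4
exp(-2D) f = -3x^4 + 24x^3 - (295/4)x^2 + 106x - 64

the result is g(x) = -3x^4 + 24x^3 - (295/4)x^2 + 106x - 64


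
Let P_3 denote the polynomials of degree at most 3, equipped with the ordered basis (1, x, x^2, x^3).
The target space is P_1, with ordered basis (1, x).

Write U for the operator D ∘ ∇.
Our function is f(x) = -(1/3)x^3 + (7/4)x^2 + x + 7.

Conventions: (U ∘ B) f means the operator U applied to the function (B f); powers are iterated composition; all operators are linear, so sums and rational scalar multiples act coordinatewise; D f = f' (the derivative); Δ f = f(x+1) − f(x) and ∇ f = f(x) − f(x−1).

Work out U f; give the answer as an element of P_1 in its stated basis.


the image equals g(x) = -2x + 9/2

∇ f = -x^2 + (9/2)x - 13/12
D ∇ f = -2x + 9/2


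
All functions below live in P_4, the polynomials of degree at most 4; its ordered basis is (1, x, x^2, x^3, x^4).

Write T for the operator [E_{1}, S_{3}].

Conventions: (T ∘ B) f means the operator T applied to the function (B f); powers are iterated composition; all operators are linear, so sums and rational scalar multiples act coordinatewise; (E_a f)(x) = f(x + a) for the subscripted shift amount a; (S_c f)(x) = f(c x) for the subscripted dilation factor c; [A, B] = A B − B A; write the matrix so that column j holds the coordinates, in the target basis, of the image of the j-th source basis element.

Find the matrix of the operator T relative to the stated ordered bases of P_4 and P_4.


the matrix is [[0, 2, 8, 26, 80]; [0, 0, 12, 72, 312]; [0, 0, 0, 54, 432]; [0, 0, 0, 0, 216]; [0, 0, 0, 0, 0]] (rows listed top to bottom)

image of 1: 0
image of x: 2
image of x^2: 12x + 8
image of x^3: 54x^2 + 72x + 26
image of x^4: 216x^3 + 432x^2 + 312x + 80
each image's coordinates form column j of the matrix


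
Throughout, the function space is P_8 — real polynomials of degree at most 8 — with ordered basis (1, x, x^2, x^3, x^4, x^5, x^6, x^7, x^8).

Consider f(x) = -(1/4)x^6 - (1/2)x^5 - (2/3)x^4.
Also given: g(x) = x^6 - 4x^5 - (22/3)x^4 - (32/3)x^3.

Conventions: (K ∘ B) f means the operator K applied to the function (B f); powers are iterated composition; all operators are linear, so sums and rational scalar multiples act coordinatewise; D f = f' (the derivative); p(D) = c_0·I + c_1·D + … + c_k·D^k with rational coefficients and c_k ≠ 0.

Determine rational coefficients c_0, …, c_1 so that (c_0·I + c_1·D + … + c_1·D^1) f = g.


c_0 = -4, c_1 = 4

D^0 f = -(1/4)x^6 - (1/2)x^5 - (2/3)x^4
D^1 f = -(3/2)x^5 - (5/2)x^4 - (8/3)x^3
matching coefficients of g against c_0 f + c_1 Df + … from the top degree down determines the c_i
solution: c_0 = -4, c_1 = 4


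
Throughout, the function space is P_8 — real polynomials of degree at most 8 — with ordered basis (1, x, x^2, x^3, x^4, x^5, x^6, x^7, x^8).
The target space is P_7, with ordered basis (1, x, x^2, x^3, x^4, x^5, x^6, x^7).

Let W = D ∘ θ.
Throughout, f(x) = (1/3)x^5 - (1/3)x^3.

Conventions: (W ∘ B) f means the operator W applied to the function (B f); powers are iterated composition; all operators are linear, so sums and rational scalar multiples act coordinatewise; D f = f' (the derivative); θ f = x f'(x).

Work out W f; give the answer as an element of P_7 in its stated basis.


θ f = (5/3)x^5 - x^3
D θ f = (25/3)x^4 - 3x^2

the result is g(x) = (25/3)x^4 - 3x^2


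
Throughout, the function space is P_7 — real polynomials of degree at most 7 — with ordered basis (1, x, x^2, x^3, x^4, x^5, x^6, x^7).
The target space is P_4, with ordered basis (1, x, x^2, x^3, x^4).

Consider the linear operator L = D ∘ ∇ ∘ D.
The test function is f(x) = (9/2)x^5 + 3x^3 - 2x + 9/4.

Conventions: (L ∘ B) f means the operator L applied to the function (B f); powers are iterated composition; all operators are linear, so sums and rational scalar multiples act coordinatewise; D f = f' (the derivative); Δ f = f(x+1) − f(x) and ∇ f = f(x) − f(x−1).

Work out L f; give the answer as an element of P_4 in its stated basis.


D f = (45/2)x^4 + 9x^2 - 2
∇ D f = 90x^3 - 135x^2 + 108x - 63/2
D ∇ D f = 270x^2 - 270x + 108

the result is g(x) = 270x^2 - 270x + 108


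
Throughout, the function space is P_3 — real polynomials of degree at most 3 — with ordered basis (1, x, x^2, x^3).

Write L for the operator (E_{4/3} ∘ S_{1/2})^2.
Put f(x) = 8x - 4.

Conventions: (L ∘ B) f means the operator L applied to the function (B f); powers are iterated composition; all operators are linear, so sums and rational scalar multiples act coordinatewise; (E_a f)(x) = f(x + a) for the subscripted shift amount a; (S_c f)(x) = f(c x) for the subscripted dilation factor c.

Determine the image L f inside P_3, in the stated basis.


the result is g(x) = 2x + 4

S_{1/2} f = 4x - 4
E_{4/3} S_{1/2} f = 4x + 4/3
S_{1/2} (E_{4/3} ∘ S_{1/2}) f = 2x + 4/3
E_{4/3} S_{1/2} (E_{4/3} ∘ S_{1/2}) f = 2x + 4


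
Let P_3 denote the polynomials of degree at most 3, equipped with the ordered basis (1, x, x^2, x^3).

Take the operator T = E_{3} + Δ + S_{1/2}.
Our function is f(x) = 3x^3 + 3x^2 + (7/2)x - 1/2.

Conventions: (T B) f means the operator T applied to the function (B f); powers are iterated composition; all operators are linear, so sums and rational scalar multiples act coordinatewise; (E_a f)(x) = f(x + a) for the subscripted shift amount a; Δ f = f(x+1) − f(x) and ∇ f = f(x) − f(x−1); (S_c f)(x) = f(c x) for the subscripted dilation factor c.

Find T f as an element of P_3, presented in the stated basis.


E_{3} f = 3x^3 + 30x^2 + (205/2)x + 118
Δ f = 9x^2 + 15x + 19/2
S_{1/2} f = (3/8)x^3 + (3/4)x^2 + (7/4)x - 1/2
(E_{3} + Δ + S_{1/2}) f = (27/8)x^3 + (159/4)x^2 + (477/4)x + 127

g(x) = (27/8)x^3 + (159/4)x^2 + (477/4)x + 127


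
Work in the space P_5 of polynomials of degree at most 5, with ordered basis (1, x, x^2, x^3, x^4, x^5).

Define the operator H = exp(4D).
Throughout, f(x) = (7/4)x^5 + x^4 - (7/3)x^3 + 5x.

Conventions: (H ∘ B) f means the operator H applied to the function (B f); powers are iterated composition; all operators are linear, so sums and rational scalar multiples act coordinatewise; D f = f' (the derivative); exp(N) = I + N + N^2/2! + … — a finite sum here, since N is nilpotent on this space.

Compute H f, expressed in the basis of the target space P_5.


g(x) = (7/4)x^5 + 36x^4 + (881/3)x^3 + 1188x^2 + 2389x + 5756/3

order-1 term: 35x^4 + 16x^3 - 28x^2 + 20
order-2 term: 280x^3 + 96x^2 - 112x
order-3 term: 1120x^2 + 256x - 448/3
order-4 term: 2240x + 256
order-5 term: 1792
the series for exp(4D) f terminates at order 5
exp(4D) f = (7/4)x^5 + 36x^4 + (881/3)x^3 + 1188x^2 + 2389x + 5756/3


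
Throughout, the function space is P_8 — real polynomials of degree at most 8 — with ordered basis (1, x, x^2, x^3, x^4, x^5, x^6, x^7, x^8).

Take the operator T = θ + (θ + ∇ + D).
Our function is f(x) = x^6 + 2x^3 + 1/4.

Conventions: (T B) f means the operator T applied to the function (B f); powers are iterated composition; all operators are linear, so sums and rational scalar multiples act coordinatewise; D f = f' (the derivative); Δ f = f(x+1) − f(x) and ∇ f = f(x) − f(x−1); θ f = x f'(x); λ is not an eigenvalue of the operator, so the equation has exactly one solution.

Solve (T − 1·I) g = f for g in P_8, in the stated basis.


g(x) = (1/11)x^6 - (4/33)x^5 + (85/231)x^4 - (306/385)x^3 + (1003/315)x^2 - (61484/3465)x - 3385/84

write g with unknown coordinates in the stated basis and equate coefficients in (T − 1·I) g = f
solving from the highest basis element down gives g = (1/11)x^6 - (4/33)x^5 + (85/231)x^4 - (306/385)x^3 + (1003/315)x^2 - (61484/3465)x - 3385/84
check: T g = (12/11)x^6 - (4/33)x^5 + (85/231)x^4 + (464/385)x^3 + (1003/315)x^2 - (61484/3465)x - 841/21
so T g − 1·g = x^6 + 2x^3 + 1/4 = f ✓


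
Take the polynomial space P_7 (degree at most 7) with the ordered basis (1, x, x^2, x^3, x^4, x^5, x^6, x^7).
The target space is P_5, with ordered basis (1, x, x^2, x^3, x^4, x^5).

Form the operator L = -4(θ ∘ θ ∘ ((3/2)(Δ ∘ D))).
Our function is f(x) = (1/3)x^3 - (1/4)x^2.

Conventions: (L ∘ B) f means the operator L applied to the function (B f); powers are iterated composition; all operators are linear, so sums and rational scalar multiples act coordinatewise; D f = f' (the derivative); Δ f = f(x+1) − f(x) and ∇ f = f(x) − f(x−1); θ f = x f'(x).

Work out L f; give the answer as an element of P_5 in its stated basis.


g(x) = -12x

D f = x^2 - (1/2)x
Δ D f = 2x + 1/2
((3/2)(Δ ∘ D)) f = 3x + 3/4
θ ((3/2)(Δ ∘ D)) f = 3x
θ θ ((3/2)(Δ ∘ D)) f = 3x
(-4(θ ∘ θ ∘ ((3/2)(Δ ∘ D)))) f = -12x


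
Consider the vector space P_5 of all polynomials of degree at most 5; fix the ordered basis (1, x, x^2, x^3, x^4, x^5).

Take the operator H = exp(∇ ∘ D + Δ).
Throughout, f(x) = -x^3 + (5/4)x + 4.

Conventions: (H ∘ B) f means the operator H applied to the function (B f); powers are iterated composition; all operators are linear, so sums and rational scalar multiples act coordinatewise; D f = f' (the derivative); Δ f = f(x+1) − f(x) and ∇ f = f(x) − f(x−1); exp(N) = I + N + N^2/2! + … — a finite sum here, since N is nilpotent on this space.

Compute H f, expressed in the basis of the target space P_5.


the image equals g(x) = -x^3 - 3x^2 - (43/4)x - 11/4

order-1 term: -3x^2 - 9x + 13/4
order-2 term: -3x - 9
order-3 term: -1
the series for exp(∇ ∘ D + Δ) f terminates at order 3
exp(∇ ∘ D + Δ) f = -x^3 - 3x^2 - (43/4)x - 11/4


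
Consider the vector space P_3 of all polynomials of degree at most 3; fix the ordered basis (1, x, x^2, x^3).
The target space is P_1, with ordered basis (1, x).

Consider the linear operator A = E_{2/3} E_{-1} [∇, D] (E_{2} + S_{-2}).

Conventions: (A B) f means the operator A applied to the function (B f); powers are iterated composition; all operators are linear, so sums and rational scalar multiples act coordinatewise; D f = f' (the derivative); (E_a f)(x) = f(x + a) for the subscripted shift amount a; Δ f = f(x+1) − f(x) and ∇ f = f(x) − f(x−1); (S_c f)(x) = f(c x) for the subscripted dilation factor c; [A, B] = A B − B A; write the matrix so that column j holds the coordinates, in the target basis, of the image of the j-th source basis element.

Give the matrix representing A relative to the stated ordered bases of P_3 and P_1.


image of 1: 0
image of x: 0
image of x^2: 0
image of x^3: 0
each image's coordinates form column j of the matrix

the matrix is [[0, 0, 0, 0]; [0, 0, 0, 0]] (rows listed top to bottom)


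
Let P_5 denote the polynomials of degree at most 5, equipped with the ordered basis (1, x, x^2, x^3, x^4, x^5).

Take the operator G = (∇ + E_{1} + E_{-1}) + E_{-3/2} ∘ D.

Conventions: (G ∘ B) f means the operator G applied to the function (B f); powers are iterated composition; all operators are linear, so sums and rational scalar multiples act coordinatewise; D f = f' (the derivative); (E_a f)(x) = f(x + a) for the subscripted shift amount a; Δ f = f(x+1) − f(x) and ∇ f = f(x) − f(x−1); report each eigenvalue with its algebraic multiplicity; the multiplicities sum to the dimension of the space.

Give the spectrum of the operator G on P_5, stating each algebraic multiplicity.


image of 1: 2
image of x: 2x + 2
image of x^2: 2x^2 + 4x - 2
image of x^3: 2x^3 + 6x^2 - 6x + 31/4
image of x^4: 2x^4 + 8x^3 - 12x^2 + 31x - 25/2
image of x^5: 2x^5 + 10x^4 - 20x^3 + (155/2)x^2 - (125/2)x + 421/16
the matrix is upper triangular; its diagonal is (2, 2, 2, 2, 2, 2)
for a triangular matrix the eigenvalues are the diagonal entries, with algebraic multiplicity their repetition count

λ = 2 (multiplicity 6)


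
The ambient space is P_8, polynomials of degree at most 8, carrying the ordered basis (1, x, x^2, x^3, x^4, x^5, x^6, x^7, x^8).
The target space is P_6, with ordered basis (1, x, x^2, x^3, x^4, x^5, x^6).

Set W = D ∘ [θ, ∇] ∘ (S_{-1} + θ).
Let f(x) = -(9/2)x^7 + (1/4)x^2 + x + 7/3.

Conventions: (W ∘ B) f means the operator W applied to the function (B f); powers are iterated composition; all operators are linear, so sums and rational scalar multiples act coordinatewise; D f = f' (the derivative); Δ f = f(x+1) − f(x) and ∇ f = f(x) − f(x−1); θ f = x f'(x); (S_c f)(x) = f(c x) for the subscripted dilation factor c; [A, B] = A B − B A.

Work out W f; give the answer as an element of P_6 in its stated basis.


g(x) = 1134x^5 - 5670x^4 + 11340x^3 - 11340x^2 + 5670x - 2271/2

S_{-1} f = (9/2)x^7 + (1/4)x^2 - x + 7/3
θ f = -(63/2)x^7 + (1/2)x^2 + x
(S_{-1} + θ) f = -27x^7 + (3/4)x^2 + 7/3
∇ (S_{-1} + θ) f = -189x^6 + 567x^5 - 945x^4 + 945x^3 - 567x^2 + (381/2)x - 111/4
θ ∇ (S_{-1} + θ) f = -1134x^6 + 2835x^5 - 3780x^4 + 2835x^3 - 1134x^2 + (381/2)x
θ (S_{-1} + θ) f = -189x^7 + (3/2)x^2
∇ θ (S_{-1} + θ) f = -1323x^6 + 3969x^5 - 6615x^4 + 6615x^3 - 3969x^2 + 1326x - 381/2
[θ, ∇] (S_{-1} + θ) f = 189x^6 - 1134x^5 + 2835x^4 - 3780x^3 + 2835x^2 - (2271/2)x + 381/2
D [θ, ∇] (S_{-1} + θ) f = 1134x^5 - 5670x^4 + 11340x^3 - 11340x^2 + 5670x - 2271/2


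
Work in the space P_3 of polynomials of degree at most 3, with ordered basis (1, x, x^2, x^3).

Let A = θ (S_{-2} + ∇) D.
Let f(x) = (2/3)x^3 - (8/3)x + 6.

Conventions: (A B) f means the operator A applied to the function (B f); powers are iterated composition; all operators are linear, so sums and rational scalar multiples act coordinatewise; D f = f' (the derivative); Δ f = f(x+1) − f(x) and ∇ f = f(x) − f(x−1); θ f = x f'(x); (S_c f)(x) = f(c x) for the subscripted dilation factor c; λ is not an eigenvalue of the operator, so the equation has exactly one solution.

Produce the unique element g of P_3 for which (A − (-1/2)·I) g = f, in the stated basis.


write g with unknown coordinates in the stated basis and equate coefficients in (A − (-1/2)·I) g = f
solving from the highest basis element down gives g = (4/3)x^3 - 64x^2 - (1600/3)x + 12
check: A g = 32x^2 + 264x
so A g − (-1/2)·g = (2/3)x^3 - (8/3)x + 6 = f ✓

the image equals g(x) = (4/3)x^3 - 64x^2 - (1600/3)x + 12


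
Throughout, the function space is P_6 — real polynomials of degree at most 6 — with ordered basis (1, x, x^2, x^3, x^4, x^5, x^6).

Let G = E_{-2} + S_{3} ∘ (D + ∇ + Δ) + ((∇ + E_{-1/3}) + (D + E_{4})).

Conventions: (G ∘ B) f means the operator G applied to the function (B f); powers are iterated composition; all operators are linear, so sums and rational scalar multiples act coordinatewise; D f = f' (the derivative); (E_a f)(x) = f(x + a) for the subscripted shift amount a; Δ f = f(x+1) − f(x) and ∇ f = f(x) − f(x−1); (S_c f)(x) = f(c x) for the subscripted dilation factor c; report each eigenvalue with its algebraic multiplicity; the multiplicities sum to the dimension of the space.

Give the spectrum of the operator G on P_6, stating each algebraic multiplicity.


λ = 3 (multiplicity 7)

image of 1: 3
image of x: 3x + 20/3
image of x^2: 3x^2 + (76/3)x + 172/9
image of x^3: 3x^3 + 92x^2 + (172/3)x + 1592/27
image of x^4: 3x^4 + (1016/3)x^3 + (344/3)x^2 + (6800/27)x + 21952/81
image of x^5: 3x^5 + (3700/3)x^4 + (1720/9)x^3 + (20240/27)x^2 + (109760/81)x + 241784/243
image of x^6: 3x^6 + 4396x^5 + (860/3)x^4 + (59920/27)x^3 + (109760/27)x^2 + (485512/81)x + 3031912/729
the matrix is upper triangular; its diagonal is (3, 3, 3, 3, 3, 3, 3)
for a triangular matrix the eigenvalues are the diagonal entries, with algebraic multiplicity their repetition count


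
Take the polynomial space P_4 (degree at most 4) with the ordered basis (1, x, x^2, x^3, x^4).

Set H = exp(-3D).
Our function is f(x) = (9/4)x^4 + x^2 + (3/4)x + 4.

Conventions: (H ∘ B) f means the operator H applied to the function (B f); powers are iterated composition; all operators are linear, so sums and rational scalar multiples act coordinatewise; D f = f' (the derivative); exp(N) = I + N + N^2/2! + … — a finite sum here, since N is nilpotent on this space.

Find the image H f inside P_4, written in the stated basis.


the result is g(x) = (9/4)x^4 - 27x^3 + (245/2)x^2 - (993/4)x + 193

order-1 term: -27x^3 - 6x - 9/4
order-2 term: (243/2)x^2 + 9
order-3 term: -243x
order-4 term: 729/4
the series for exp(-3D) f terminates at order 4
exp(-3D) f = (9/4)x^4 - 27x^3 + (245/2)x^2 - (993/4)x + 193


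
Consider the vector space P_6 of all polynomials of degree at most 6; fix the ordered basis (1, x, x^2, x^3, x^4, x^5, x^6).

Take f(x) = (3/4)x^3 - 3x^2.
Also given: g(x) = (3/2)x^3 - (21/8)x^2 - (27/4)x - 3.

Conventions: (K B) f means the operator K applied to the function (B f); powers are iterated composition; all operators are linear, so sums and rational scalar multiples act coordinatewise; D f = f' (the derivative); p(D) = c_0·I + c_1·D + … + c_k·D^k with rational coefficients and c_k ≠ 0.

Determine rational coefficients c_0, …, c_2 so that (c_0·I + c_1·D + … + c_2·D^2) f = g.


c_0 = 2, c_1 = 3/2, c_2 = 1/2

D^0 f = (3/4)x^3 - 3x^2
D^1 f = (9/4)x^2 - 6x
D^2 f = (9/2)x - 6
matching coefficients of g against c_0 f + c_1 Df + … from the top degree down determines the c_i
solution: c_0 = 2, c_1 = 3/2, c_2 = 1/2


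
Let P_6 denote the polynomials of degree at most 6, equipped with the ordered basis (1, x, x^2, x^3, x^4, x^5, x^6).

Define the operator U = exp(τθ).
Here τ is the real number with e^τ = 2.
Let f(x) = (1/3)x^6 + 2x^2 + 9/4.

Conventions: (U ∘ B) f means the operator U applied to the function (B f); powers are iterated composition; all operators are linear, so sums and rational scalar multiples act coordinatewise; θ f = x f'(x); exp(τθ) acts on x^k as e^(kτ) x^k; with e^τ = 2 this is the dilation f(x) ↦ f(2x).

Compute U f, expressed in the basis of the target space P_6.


exp(τθ) x^k = e^(kτ) x^k; with e^τ = 2 this sends x^k to 2^k x^k
x^2 ↦ 4 x^2
x^6 ↦ 64 x^6
applying this coordinatewise to f: exp(τθ) f = (64/3)x^6 + 8x^2 + 9/4

g(x) = (64/3)x^6 + 8x^2 + 9/4


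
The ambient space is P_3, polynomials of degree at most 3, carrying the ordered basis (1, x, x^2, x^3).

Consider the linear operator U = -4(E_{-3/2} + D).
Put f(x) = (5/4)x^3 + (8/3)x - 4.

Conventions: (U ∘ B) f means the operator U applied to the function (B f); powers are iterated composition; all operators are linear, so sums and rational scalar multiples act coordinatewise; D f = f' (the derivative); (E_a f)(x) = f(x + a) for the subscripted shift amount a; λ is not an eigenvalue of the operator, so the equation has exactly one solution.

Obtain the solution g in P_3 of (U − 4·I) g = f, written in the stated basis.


write g with unknown coordinates in the stated basis and equate coefficients in (U − 4·I) g = f
solving from the highest basis element down gives g = -(5/32)x^3 - (15/128)x^2 + (13/96)x + 1235/3072
check: U g = (5/8)x^3 - (15/32)x^2 + (77/24)x - 1837/768
so U g − 4·g = (5/4)x^3 + (8/3)x - 4 = f ✓

the result is g(x) = -(5/32)x^3 - (15/128)x^2 + (13/96)x + 1235/3072


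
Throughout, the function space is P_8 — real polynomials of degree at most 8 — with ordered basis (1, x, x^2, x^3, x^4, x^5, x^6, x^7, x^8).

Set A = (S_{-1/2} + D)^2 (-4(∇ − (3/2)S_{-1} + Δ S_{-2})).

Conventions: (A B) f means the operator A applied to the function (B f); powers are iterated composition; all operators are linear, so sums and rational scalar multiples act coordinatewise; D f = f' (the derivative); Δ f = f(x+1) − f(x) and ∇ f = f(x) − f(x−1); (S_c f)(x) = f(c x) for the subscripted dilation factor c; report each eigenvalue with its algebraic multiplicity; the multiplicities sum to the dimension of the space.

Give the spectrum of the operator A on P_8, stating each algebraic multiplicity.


λ = -3/2 (multiplicity 1), λ = -3/32 (multiplicity 1), λ = -3/512 (multiplicity 1), λ = -3/8192 (multiplicity 1), λ = 3/32768 (multiplicity 1), λ = 3/2048 (multiplicity 1), λ = 3/128 (multiplicity 1), λ = 3/8 (multiplicity 1), λ = 6 (multiplicity 1)

image of 1: 6
image of x: -(3/2)x + 1
image of x^2: (3/8)x^2 - 13x - 20
image of x^3: -(3/32)x^3 + 3x^2 - 51x + 250
image of x^4: (3/128)x^4 - (23/4)x^3 - (105/2)x^2 - 1520x - 916
image of x^5: -(3/512)x^5 + (95/64)x^4 - (2035/8)x^3 + (16025/2)x^2 + 7465x + 2934
image of x^6: (3/2048)x^6 - (267/128)x^5 - (5025/64)x^4 - (121345/4)x^3 - (190185/4)x^2 - 29700x - 8592
image of x^7: -(3/8192)x^7 + (553/1024)x^6 - (147147/256)x^5 + (6940325/64)x^4 + (3400915/16)x^3 + (883197/4)x^2 + 103929x + 23650
image of x^8: (3/32768)x^8 - (353/512)x^7 - (30905/256)x^6 - (10969175/32)x^5 - (27714365/32)x^4 - (2268819/2)x^3 - 880173x^2 - 333184x - 62252
the matrix is upper triangular; its diagonal is (6, -3/2, 3/8, -3/32, 3/128, -3/512, 3/2048, -3/8192, 3/32768)
for a triangular matrix the eigenvalues are the diagonal entries, with algebraic multiplicity their repetition count


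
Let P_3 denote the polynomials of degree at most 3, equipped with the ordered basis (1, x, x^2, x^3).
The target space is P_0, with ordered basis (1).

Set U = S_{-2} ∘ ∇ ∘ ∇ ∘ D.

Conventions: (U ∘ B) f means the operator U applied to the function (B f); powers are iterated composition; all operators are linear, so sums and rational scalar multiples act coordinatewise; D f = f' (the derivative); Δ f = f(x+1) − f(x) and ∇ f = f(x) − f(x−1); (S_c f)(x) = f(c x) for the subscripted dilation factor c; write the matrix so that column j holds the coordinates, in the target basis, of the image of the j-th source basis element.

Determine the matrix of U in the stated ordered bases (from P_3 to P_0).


image of 1: 0
image of x: 0
image of x^2: 0
image of x^3: 6
each image's coordinates form column j of the matrix

the matrix is [[0, 0, 0, 6]] (rows listed top to bottom)


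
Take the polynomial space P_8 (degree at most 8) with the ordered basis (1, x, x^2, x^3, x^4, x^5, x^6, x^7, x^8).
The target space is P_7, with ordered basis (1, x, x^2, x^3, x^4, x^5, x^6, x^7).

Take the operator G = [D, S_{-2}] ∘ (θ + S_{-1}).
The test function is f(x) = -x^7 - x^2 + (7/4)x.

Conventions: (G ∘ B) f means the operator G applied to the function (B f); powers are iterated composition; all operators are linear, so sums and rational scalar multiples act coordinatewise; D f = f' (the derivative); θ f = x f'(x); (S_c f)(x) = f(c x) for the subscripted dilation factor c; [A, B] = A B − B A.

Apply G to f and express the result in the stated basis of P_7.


g(x) = 8064x^6 - 36x

θ f = -7x^7 - 2x^2 + (7/4)x
S_{-1} f = x^7 - x^2 - (7/4)x
(θ + S_{-1}) f = -6x^7 - 3x^2
S_{-2} (θ + S_{-1}) f = 768x^7 - 12x^2
D S_{-2} (θ + S_{-1}) f = 5376x^6 - 24x
D (θ + S_{-1}) f = -42x^6 - 6x
S_{-2} D (θ + S_{-1}) f = -2688x^6 + 12x
[D, S_{-2}] (θ + S_{-1}) f = 8064x^6 - 36x


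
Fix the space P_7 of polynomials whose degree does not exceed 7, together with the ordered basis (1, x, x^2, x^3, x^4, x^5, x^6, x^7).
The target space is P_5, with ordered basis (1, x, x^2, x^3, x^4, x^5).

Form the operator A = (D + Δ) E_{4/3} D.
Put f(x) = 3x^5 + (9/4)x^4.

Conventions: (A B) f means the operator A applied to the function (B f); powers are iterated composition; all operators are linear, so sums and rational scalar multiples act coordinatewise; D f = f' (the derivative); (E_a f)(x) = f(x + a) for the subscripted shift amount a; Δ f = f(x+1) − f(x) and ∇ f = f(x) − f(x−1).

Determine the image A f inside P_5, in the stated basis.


the result is g(x) = 120x^3 + 624x^2 + 1111x + 6124/9

D f = 15x^4 + 9x^3
E_{4/3} D f = 15x^4 + 89x^3 + 196x^2 + (1712/9)x + 1856/27
D E_{4/3} D f = 60x^3 + 267x^2 + 392x + 1712/9
Δ E_{4/3} D f = 60x^3 + 357x^2 + 719x + 4412/9
(D + Δ) E_{4/3} D f = 120x^3 + 624x^2 + 1111x + 6124/9


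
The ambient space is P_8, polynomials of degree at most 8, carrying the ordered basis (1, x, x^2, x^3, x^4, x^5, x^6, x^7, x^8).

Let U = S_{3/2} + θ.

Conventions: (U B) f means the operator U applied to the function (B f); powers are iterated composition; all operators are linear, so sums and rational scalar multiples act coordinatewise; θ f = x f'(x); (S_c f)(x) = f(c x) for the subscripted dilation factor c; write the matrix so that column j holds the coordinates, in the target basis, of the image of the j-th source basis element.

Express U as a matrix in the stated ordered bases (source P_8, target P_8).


image of 1: 1
image of x: (5/2)x
image of x^2: (17/4)x^2
image of x^3: (51/8)x^3
image of x^4: (145/16)x^4
image of x^5: (403/32)x^5
image of x^6: (1113/64)x^6
image of x^7: (3083/128)x^7
image of x^8: (8609/256)x^8
each image's coordinates form column j of the matrix

the matrix is [[1, 0, 0, 0, 0, 0, 0, 0, 0]; [0, 5/2, 0, 0, 0, 0, 0, 0, 0]; [0, 0, 17/4, 0, 0, 0, 0, 0, 0]; [0, 0, 0, 51/8, 0, 0, 0, 0, 0]; [0, 0, 0, 0, 145/16, 0, 0, 0, 0]; [0, 0, 0, 0, 0, 403/32, 0, 0, 0]; [0, 0, 0, 0, 0, 0, 1113/64, 0, 0]; [0, 0, 0, 0, 0, 0, 0, 3083/128, 0]; [0, 0, 0, 0, 0, 0, 0, 0, 8609/256]] (rows listed top to bottom)


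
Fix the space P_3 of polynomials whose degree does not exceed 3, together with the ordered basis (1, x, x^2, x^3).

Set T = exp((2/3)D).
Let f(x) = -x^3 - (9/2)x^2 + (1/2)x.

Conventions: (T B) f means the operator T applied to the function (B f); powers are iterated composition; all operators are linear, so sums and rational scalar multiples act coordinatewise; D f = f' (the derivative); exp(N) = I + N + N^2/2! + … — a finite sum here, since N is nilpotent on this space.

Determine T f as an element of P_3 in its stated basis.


order-1 term: -2x^2 - 6x + 1/3
order-2 term: -(4/3)x - 2
order-3 term: -8/27
the series for exp((2/3)D) f terminates at order 3
exp((2/3)D) f = -x^3 - (13/2)x^2 - (41/6)x - 53/27

g(x) = -x^3 - (13/2)x^2 - (41/6)x - 53/27


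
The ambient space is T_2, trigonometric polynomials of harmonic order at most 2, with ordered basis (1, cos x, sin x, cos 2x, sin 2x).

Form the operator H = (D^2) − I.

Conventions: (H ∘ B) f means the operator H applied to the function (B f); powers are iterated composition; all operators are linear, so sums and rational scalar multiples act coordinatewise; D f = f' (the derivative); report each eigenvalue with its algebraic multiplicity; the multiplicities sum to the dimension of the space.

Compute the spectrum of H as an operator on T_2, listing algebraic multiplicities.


image of 1: -1
image of cos x: -2cos x
image of sin x: -2sin x
image of cos 2x: -5cos 2x
image of sin 2x: -5sin 2x
the matrix is diagonal; its diagonal is (-1, -2, -2, -5, -5)
for a triangular matrix the eigenvalues are the diagonal entries, with algebraic multiplicity their repetition count

λ = -5 (multiplicity 2), λ = -2 (multiplicity 2), λ = -1 (multiplicity 1)


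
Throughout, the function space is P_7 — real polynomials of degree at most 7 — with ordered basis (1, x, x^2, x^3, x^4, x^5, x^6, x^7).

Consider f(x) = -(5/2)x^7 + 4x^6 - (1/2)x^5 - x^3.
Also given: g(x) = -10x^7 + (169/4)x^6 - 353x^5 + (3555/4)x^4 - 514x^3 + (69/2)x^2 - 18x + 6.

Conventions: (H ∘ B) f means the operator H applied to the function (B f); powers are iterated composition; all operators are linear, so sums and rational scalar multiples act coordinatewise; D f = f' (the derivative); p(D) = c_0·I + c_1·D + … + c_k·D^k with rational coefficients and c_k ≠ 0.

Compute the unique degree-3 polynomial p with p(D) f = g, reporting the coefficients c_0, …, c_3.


c_0 = 4, c_1 = -3/2, c_2 = 3, c_3 = -1

D^0 f = -(5/2)x^7 + 4x^6 - (1/2)x^5 - x^3
D^1 f = -(35/2)x^6 + 24x^5 - (5/2)x^4 - 3x^2
D^2 f = -105x^5 + 120x^4 - 10x^3 - 6x
D^3 f = -525x^4 + 480x^3 - 30x^2 - 6
matching coefficients of g against c_0 f + c_1 Df + … from the top degree down determines the c_i
solution: c_0 = 4, c_1 = -3/2, c_2 = 3, c_3 = -1


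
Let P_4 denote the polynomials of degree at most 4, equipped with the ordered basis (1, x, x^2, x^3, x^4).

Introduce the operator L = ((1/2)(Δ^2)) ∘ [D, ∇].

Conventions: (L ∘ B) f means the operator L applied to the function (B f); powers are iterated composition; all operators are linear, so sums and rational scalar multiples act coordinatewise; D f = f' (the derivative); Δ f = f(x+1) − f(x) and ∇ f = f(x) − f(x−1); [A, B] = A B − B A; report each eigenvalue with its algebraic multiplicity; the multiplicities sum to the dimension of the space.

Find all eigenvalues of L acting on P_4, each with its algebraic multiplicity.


λ = 0 (multiplicity 5)

image of 1: 0
image of x: 0
image of x^2: 0
image of x^3: 0
image of x^4: 0
the matrix is upper triangular; its diagonal is (0, 0, 0, 0, 0)
for a triangular matrix the eigenvalues are the diagonal entries, with algebraic multiplicity their repetition count


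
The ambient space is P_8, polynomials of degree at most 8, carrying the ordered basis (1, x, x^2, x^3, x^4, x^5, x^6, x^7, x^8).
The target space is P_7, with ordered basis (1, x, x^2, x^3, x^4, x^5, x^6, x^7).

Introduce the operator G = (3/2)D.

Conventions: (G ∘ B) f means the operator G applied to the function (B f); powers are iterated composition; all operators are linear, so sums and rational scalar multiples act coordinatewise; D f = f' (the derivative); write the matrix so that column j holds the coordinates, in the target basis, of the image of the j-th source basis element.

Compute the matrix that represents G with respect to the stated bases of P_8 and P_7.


image of 1: 0
image of x: 3/2
image of x^2: 3x
image of x^3: (9/2)x^2
image of x^4: 6x^3
image of x^5: (15/2)x^4
image of x^6: 9x^5
image of x^7: (21/2)x^6
image of x^8: 12x^7
each image's coordinates form column j of the matrix

the matrix is [[0, 3/2, 0, 0, 0, 0, 0, 0, 0]; [0, 0, 3, 0, 0, 0, 0, 0, 0]; [0, 0, 0, 9/2, 0, 0, 0, 0, 0]; [0, 0, 0, 0, 6, 0, 0, 0, 0]; [0, 0, 0, 0, 0, 15/2, 0, 0, 0]; [0, 0, 0, 0, 0, 0, 9, 0, 0]; [0, 0, 0, 0, 0, 0, 0, 21/2, 0]; [0, 0, 0, 0, 0, 0, 0, 0, 12]] (rows listed top to bottom)


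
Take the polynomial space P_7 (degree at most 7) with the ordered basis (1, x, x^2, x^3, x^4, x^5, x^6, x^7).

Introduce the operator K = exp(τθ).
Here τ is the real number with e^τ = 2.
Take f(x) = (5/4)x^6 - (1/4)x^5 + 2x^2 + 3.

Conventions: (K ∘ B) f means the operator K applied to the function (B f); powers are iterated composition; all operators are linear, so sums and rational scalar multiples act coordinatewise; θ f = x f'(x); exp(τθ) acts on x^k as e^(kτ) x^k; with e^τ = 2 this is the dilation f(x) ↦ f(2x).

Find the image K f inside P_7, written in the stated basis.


exp(τθ) x^k = e^(kτ) x^k; with e^τ = 2 this sends x^k to 2^k x^k
x^2 ↦ 4 x^2
x^5 ↦ 32 x^5
x^6 ↦ 64 x^6
applying this coordinatewise to f: exp(τθ) f = 80x^6 - 8x^5 + 8x^2 + 3

the result is g(x) = 80x^6 - 8x^5 + 8x^2 + 3


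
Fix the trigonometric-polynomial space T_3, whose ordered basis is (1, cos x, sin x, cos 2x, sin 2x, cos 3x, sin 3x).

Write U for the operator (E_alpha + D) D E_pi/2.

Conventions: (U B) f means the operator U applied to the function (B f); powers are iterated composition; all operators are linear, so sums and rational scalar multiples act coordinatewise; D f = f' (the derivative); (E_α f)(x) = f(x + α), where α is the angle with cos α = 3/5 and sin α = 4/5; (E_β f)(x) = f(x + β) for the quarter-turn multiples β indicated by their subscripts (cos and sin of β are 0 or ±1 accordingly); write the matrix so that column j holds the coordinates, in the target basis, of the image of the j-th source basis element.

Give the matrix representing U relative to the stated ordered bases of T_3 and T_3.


image of 1: 0
image of cos x: -(3/5)cos x + (9/5)sin x
image of sin x: -(9/5)cos x - (3/5)sin x
image of cos 2x: (148/25)cos 2x - (14/25)sin 2x
image of sin 2x: (14/25)cos 2x + (148/25)sin 2x
image of cos 3x: -(351/125)cos 3x - (1257/125)sin 3x
image of sin 3x: (1257/125)cos 3x - (351/125)sin 3x
each image's coordinates form column j of the matrix

the matrix is [[0, 0, 0, 0, 0, 0, 0]; [0, -3/5, -9/5, 0, 0, 0, 0]; [0, 9/5, -3/5, 0, 0, 0, 0]; [0, 0, 0, 148/25, 14/25, 0, 0]; [0, 0, 0, -14/25, 148/25, 0, 0]; [0, 0, 0, 0, 0, -351/125, 1257/125]; [0, 0, 0, 0, 0, -1257/125, -351/125]] (rows listed top to bottom)


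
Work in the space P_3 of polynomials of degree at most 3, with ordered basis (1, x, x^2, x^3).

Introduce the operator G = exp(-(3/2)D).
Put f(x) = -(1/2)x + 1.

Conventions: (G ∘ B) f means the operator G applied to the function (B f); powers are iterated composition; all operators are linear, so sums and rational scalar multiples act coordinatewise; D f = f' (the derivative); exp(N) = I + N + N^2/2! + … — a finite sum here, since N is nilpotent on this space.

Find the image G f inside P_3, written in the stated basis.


the result is g(x) = -(1/2)x + 7/4

order-1 term: 3/4
the series for exp(-(3/2)D) f terminates at order 1
exp(-(3/2)D) f = -(1/2)x + 7/4


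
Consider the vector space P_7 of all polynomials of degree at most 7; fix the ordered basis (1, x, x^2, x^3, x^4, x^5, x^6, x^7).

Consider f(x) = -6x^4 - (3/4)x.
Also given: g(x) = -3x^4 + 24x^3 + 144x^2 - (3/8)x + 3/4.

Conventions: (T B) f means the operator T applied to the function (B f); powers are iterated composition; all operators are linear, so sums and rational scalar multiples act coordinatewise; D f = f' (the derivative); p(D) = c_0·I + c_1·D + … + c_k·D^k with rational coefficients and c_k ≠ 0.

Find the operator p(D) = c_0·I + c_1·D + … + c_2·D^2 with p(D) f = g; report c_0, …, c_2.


c_0 = 1/2, c_1 = -1, c_2 = -2

D^0 f = -6x^4 - (3/4)x
D^1 f = -24x^3 - 3/4
D^2 f = -72x^2
matching coefficients of g against c_0 f + c_1 Df + … from the top degree down determines the c_i
solution: c_0 = 1/2, c_1 = -1, c_2 = -2


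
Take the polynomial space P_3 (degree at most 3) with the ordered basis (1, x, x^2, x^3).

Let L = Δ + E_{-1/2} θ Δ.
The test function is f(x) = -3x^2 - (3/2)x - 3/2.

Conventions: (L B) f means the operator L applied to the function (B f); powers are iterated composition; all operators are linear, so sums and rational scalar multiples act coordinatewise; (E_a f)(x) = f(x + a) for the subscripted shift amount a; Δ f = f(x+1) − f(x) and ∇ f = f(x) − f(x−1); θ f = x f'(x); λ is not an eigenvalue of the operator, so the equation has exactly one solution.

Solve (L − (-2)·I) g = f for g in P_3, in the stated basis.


write g with unknown coordinates in the stated basis and equate coefficients in (L − (-2)·I) g = f
solving from the highest basis element down gives g = -(3/2)x^2 + (9/4)x - 15/8
check: L g = -6x + 9/4
so L g − (-2)·g = -3x^2 - (3/2)x - 3/2 = f ✓

the image equals g(x) = -(3/2)x^2 + (9/4)x - 15/8


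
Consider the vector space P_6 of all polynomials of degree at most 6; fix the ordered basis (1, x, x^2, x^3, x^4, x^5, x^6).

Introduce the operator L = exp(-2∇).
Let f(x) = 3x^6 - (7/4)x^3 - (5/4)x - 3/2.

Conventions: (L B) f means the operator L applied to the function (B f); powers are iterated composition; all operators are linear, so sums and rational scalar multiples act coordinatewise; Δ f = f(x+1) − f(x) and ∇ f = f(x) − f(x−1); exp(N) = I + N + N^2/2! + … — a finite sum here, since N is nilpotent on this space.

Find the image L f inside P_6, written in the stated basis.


the result is g(x) = 3x^6 - 36x^5 + 270x^4 - (5287/4)x^3 + (8481/2)x^2 - (32819/4)x + 14659/2

order-1 term: -36x^5 + 90x^4 - 120x^3 + (201/2)x^2 - (93/2)x + 12
order-2 term: 180x^4 - 720x^3 + 1260x^2 - 1101x + 393
order-3 term: -480x^3 + 2160x^2 - 3600x + 2174
order-4 term: 720x^2 - 2880x + 3120
order-5 term: -576x + 1440
order-6 term: 192
the series for exp(-2∇) f terminates at order 6
exp(-2∇) f = 3x^6 - 36x^5 + 270x^4 - (5287/4)x^3 + (8481/2)x^2 - (32819/4)x + 14659/2


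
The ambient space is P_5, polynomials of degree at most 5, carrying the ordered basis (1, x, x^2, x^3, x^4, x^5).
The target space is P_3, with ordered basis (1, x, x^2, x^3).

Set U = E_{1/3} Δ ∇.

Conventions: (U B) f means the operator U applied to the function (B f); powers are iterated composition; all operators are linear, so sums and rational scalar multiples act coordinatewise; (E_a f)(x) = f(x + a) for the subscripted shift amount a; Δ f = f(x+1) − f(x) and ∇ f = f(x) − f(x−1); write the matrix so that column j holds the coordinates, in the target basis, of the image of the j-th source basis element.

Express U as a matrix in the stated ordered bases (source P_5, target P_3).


image of 1: 0
image of x: 0
image of x^2: 2
image of x^3: 6x + 2
image of x^4: 12x^2 + 8x + 10/3
image of x^5: 20x^3 + 20x^2 + (50/3)x + 110/27
each image's coordinates form column j of the matrix

the matrix is [[0, 0, 2, 2, 10/3, 110/27]; [0, 0, 0, 6, 8, 50/3]; [0, 0, 0, 0, 12, 20]; [0, 0, 0, 0, 0, 20]] (rows listed top to bottom)


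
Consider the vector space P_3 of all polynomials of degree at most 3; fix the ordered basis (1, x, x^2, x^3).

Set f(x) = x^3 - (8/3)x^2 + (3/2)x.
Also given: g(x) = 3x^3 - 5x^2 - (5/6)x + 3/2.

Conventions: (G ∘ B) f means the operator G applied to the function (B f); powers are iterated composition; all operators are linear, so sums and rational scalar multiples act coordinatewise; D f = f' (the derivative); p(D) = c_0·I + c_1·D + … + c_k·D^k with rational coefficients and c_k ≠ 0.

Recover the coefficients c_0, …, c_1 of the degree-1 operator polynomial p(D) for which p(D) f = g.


D^0 f = x^3 - (8/3)x^2 + (3/2)x
D^1 f = 3x^2 - (16/3)x + 3/2
matching coefficients of g against c_0 f + c_1 Df + … from the top degree down determines the c_i
solution: c_0 = 3, c_1 = 1

c_0 = 3, c_1 = 1


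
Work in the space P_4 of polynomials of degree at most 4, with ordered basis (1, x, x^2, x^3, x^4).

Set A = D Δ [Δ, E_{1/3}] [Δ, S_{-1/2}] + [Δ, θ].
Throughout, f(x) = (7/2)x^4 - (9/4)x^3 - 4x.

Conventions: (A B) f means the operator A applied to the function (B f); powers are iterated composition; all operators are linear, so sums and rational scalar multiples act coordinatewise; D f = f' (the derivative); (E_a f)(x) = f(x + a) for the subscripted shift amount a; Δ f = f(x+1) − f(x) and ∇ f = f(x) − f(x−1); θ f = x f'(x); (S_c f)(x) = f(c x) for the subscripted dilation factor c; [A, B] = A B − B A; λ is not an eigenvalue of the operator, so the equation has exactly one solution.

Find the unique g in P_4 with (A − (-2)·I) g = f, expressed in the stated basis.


g(x) = (7/4)x^4 - (37/8)x^3 - (57/16)x^2 + (79/16)x + 145/32

write g with unknown coordinates in the stated basis and equate coefficients in (A − (-2)·I) g = f
solving from the highest basis element down gives g = (7/4)x^4 - (37/8)x^3 - (57/16)x^2 + (79/16)x + 145/32
check: A g = 7x^3 + (57/8)x^2 - (111/8)x - 145/16
so A g − (-2)·g = (7/2)x^4 - (9/4)x^3 - 4x = f ✓


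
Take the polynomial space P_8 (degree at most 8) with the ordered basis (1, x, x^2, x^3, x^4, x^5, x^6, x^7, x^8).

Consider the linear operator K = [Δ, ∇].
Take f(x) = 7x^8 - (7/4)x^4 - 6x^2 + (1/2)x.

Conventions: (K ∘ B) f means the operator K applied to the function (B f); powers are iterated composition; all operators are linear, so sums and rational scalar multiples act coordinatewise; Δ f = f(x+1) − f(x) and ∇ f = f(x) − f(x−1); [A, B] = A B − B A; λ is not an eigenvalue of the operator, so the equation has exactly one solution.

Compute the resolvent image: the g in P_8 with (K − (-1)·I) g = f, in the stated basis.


the image equals g(x) = 7x^8 - (7/4)x^4 - 6x^2 + (1/2)x

write g with unknown coordinates in the stated basis and equate coefficients in (K − (-1)·I) g = f
solving from the highest basis element down gives g = 7x^8 - (7/4)x^4 - 6x^2 + (1/2)x
check: K g = 0
so K g − (-1)·g = 7x^8 - (7/4)x^4 - 6x^2 + (1/2)x = f ✓
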